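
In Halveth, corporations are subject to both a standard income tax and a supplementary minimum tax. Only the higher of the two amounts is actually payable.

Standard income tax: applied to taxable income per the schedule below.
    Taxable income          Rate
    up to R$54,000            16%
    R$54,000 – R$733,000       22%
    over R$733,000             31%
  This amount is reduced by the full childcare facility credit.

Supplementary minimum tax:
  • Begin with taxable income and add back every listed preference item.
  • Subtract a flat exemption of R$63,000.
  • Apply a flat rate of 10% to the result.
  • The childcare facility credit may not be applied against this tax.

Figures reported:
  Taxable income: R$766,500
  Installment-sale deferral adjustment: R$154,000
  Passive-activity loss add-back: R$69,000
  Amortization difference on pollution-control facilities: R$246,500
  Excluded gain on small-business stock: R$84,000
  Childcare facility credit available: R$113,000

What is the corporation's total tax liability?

R$125,700

Supplementary minimum tax:
  Adjusted income: R$766,500 + R$154,000 + R$69,000 + R$246,500 + R$84,000 = R$1,320,000
  Less exemption R$63,000 → base R$1,257,000
  R$1,257,000 × 10% = R$125,700

Standard income tax:
  R$54,000 × 16% = R$8,640
  R$679,000 × 22% = R$149,380
  R$33,500 × 31% = R$10,385
  → R$168,405
  Less childcare facility credit R$113,000 → R$55,405

R$125,700 > R$55,405, so the supplementary minimum tax is the binding amount.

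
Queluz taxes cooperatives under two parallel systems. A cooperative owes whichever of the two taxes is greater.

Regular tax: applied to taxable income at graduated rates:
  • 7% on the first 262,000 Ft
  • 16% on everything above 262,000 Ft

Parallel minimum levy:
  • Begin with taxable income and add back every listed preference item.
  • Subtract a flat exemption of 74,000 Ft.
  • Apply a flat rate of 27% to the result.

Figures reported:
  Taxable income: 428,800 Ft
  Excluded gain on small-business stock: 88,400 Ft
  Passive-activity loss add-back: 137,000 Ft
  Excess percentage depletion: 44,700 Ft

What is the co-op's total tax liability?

Parallel minimum levy:
  Adjusted income: 428,800 Ft + 88,400 Ft + 137,000 Ft + 44,700 Ft = 698,900 Ft
  Less exemption 74,000 Ft → base 624,900 Ft
  624,900 Ft × 27% = 168,723 Ft

Regular tax:
  262,000 Ft × 7% = 18,340 Ft
  166,800 Ft × 16% = 26,688 Ft
  → 45,028 Ft

168,723 Ft > 45,028 Ft, so the parallel minimum levy is the binding amount.

168,723 Ft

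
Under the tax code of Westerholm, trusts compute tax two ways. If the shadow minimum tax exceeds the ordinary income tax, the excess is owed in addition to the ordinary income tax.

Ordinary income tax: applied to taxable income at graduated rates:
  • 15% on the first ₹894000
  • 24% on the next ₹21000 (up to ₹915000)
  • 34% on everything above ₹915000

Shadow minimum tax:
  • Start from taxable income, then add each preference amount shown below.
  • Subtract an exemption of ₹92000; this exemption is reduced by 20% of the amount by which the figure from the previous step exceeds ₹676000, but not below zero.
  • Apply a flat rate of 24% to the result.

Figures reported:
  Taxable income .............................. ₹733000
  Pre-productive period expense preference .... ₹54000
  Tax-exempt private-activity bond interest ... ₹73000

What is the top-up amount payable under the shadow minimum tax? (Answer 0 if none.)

Ordinary income tax:
  ₹733000 × 15% = ₹109950

Shadow minimum tax:
  Adjusted income: ₹733000 + ₹54000 + ₹73000 = ₹860000
  Exemption: ₹92000 − 20% × (₹860000 − ₹676000) = ₹92000 − ₹36800 = ₹55200
  Base: ₹860000 − ₹55200 = ₹804800
  ₹804800 × 24% = ₹193152

Excess of shadow minimum tax over ordinary income tax: ₹193152 − ₹109950 = ₹83202.

₹83202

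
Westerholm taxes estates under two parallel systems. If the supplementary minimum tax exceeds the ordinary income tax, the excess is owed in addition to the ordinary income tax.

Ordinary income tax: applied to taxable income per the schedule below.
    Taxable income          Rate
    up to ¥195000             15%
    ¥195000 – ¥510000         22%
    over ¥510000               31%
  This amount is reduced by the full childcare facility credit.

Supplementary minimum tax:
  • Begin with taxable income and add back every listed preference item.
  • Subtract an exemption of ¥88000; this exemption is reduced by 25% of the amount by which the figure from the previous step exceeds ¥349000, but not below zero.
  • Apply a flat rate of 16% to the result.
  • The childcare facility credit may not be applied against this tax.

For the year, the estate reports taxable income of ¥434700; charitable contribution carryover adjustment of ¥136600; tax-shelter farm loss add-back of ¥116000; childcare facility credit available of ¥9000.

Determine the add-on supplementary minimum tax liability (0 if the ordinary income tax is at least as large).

Supplementary minimum tax:
  Adjusted income: ¥434700 + ¥136600 + ¥116000 = ¥687300
  Exemption: ¥88000 − 25% × (¥687300 − ¥349000) = ¥88000 − ¥84575 = ¥3425
  Base: ¥687300 − ¥3425 = ¥683875
  ¥683875 × 16% = ¥109420

Ordinary income tax:
  ¥195000 × 15% = ¥29250
  ¥239700 × 22% = ¥52734
  → ¥81984
  Less childcare facility credit ¥9000 → ¥72984

Excess of supplementary minimum tax over ordinary income tax: ¥109420 − ¥72984 = ¥36436.

¥36436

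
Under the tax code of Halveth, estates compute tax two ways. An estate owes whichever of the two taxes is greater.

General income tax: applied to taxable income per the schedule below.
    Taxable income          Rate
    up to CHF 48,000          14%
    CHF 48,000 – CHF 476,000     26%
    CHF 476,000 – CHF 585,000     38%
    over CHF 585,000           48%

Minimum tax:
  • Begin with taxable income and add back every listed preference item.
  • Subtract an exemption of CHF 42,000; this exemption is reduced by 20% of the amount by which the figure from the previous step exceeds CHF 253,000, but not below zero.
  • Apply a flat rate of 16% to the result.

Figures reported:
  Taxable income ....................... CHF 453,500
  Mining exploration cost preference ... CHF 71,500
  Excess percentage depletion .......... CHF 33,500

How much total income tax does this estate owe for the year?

CHF 112,150

Minimum tax:
  Adjusted income: CHF 453,500 + CHF 71,500 + CHF 33,500 = CHF 558,500
  Exemption: 20% × (CHF 558,500 − CHF 253,000) = CHF 61,100 ≥ CHF 42,000, so the exemption is fully phased out
  Base: CHF 558,500 − CHF 0 = CHF 558,500
  CHF 558,500 × 16% = CHF 89,360

General income tax:
  CHF 48,000 × 14% = CHF 6,720
  CHF 405,500 × 26% = CHF 105,430
  → CHF 112,150

CHF 112,150 > CHF 89,360, so the general income tax governs.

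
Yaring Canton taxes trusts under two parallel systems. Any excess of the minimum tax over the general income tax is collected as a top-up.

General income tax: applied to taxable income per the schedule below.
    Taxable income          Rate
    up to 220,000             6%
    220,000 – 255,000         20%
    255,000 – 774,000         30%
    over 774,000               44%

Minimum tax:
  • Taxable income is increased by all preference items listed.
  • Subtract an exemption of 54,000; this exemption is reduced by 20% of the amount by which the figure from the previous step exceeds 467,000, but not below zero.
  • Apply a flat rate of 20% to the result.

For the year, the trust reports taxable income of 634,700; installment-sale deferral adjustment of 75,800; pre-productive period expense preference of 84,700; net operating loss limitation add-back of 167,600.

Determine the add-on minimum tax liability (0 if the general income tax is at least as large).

58,450

General income tax:
  220,000 × 6% = 13,200
  35,000 × 20% = 7,000
  379,700 × 30% = 113,910
  → 134,110

Minimum tax:
  Adjusted income: 634,700 + 75,800 + 84,700 + 167,600 = 962,800
  Exemption: 20% × (962,800 − 467,000) = 99,160 ≥ 54,000, so the exemption is fully phased out
  Base: 962,800 − 0 = 962,800
  962,800 × 20% = 192,560

Excess of minimum tax over general income tax: 192,560 − 134,110 = 58,450.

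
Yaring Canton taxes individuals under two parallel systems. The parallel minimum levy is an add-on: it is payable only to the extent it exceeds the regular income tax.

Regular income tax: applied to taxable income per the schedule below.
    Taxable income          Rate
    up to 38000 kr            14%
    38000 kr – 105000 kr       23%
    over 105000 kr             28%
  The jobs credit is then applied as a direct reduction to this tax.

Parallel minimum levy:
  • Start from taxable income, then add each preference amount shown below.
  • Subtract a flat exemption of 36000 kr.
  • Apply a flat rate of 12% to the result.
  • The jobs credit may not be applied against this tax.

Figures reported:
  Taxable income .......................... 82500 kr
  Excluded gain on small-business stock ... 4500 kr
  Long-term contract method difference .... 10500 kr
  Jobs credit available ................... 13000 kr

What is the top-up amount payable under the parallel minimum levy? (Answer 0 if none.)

Parallel minimum levy:
  Adjusted income: 82500 kr + 4500 kr + 10500 kr = 97500 kr
  Less exemption 36000 kr → base 61500 kr
  61500 kr × 12% = 7380 kr

Regular income tax:
  38000 kr × 14% = 5320 kr
  44500 kr × 23% = 10235 kr
  → 15555 kr
  Less jobs credit 13000 kr → 2555 kr

Excess of parallel minimum levy over regular income tax: 7380 kr − 2555 kr = 4825 kr.

4825 kr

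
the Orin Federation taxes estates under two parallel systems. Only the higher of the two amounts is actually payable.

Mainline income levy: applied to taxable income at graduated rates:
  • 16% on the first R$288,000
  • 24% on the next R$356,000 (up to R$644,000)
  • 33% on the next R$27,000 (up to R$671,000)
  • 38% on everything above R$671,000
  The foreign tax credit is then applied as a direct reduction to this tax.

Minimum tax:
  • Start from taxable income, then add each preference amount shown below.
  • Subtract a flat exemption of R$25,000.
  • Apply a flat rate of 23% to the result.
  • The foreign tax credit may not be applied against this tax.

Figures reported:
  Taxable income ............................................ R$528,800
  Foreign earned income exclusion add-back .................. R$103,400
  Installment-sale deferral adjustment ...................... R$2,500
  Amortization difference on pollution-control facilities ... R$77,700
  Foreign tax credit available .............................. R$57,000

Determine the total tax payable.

Mainline income levy:
  R$288,000 × 16% = R$46,080
  R$240,800 × 24% = R$57,792
  → R$103,872
  Less foreign tax credit R$57,000 → R$46,872

Minimum tax:
  Adjusted income: R$528,800 + R$103,400 + R$2,500 + R$77,700 = R$712,400
  Less exemption R$25,000 → base R$687,400
  R$687,400 × 23% = R$158,102

R$158,102 > R$46,872, so the minimum tax is the binding amount.

R$158,102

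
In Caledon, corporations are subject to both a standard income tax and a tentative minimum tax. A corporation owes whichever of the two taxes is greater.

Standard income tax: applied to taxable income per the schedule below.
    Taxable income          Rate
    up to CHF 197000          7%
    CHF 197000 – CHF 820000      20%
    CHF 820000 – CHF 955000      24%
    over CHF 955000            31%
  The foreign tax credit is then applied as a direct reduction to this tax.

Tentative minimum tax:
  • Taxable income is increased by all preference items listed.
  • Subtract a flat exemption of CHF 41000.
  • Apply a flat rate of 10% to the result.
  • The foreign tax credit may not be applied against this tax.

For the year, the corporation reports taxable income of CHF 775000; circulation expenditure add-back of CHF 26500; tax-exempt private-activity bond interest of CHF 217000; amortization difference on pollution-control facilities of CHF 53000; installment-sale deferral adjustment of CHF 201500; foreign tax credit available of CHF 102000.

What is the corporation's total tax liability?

Standard income tax:
  CHF 197000 × 7% = CHF 13790
  CHF 578000 × 20% = CHF 115600
  → CHF 129390
  Less foreign tax credit CHF 102000 → CHF 27390

Tentative minimum tax:
  Adjusted income: CHF 775000 + CHF 26500 + CHF 217000 + CHF 53000 + CHF 201500 = CHF 1273000
  Less exemption CHF 41000 → base CHF 1232000
  CHF 1232000 × 10% = CHF 123200

CHF 123200 > CHF 27390, so the tentative minimum tax is the binding amount.

CHF 123200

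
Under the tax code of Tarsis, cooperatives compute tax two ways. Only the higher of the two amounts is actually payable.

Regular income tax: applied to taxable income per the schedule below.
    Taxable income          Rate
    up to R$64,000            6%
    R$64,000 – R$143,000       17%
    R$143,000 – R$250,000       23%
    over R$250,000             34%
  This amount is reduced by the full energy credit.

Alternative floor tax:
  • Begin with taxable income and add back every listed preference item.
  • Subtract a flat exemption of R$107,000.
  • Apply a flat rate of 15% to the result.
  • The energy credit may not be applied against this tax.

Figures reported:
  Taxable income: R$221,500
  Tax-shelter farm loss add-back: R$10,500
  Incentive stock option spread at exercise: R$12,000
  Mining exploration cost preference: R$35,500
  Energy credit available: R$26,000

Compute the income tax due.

R$25,875

Alternative floor tax:
  Adjusted income: R$221,500 + R$10,500 + R$12,000 + R$35,500 = R$279,500
  Less exemption R$107,000 → base R$172,500
  R$172,500 × 15% = R$25,875

Regular income tax:
  R$64,000 × 6% = R$3,840
  R$79,000 × 17% = R$13,430
  R$78,500 × 23% = R$18,055
  → R$35,325
  Less energy credit R$26,000 → R$9,325

R$25,875 > R$9,325, so the alternative floor tax is the binding amount.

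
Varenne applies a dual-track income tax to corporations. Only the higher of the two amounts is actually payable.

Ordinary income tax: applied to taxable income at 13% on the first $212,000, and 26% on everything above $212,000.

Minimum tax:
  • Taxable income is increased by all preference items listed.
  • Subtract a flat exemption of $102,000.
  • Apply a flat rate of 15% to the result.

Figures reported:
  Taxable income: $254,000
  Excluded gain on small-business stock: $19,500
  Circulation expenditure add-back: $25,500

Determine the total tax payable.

$38,480

Ordinary income tax:
  $212,000 × 13% = $27,560
  $42,000 × 26% = $10,920
  → $38,480

Minimum tax:
  Adjusted income: $254,000 + $19,500 + $25,500 = $299,000
  Less exemption $102,000 → base $197,000
  $197,000 × 15% = $29,550

$38,480 > $29,550, so the ordinary income tax governs.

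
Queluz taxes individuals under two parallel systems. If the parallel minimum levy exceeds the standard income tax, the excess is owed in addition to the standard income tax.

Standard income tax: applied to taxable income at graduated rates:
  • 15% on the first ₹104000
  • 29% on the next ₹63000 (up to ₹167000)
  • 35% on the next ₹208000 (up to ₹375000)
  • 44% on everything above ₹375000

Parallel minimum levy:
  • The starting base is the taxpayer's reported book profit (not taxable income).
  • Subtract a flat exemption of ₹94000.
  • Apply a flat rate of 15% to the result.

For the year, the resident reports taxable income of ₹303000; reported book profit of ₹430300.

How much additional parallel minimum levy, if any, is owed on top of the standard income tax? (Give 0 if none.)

₹0

Parallel minimum levy:
  Base (reported book profit): ₹430300
  Less exemption ₹94000 → base ₹336300
  ₹336300 × 15% = ₹50445

Standard income tax:
  ₹104000 × 15% = ₹15600
  ₹63000 × 29% = ₹18270
  ₹136000 × 35% = ₹47600
  → ₹81470

₹50445 ≤ ₹81470, so no add-on is due.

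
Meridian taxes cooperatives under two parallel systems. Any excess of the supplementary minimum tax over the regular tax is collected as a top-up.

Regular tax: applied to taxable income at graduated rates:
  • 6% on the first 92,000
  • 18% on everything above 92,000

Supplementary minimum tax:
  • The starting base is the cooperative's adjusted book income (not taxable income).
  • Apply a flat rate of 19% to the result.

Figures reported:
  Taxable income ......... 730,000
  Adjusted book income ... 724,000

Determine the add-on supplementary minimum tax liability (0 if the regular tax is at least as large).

17,200

Regular tax:
  92,000 × 6% = 5,520
  638,000 × 18% = 114,840
  → 120,360

Supplementary minimum tax:
  Base (adjusted book income): 724,000
  724,000 × 19% = 137,560

Excess of supplementary minimum tax over regular tax: 137,560 − 120,360 = 17,200.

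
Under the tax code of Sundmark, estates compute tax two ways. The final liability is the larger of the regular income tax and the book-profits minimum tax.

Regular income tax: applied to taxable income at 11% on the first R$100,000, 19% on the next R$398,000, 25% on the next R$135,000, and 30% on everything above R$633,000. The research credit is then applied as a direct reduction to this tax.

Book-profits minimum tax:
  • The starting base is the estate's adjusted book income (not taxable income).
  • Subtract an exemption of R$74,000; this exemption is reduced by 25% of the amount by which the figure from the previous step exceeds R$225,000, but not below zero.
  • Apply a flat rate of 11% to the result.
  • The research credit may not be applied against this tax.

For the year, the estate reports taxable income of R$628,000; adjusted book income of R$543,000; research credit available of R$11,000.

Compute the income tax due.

R$108,120

Regular income tax:
  R$100,000 × 11% = R$11,000
  R$398,000 × 19% = R$75,620
  R$130,000 × 25% = R$32,500
  → R$119,120
  Less research credit R$11,000 → R$108,120

Book-profits minimum tax:
  Base (adjusted book income): R$543,000
  Exemption: 25% × (R$543,000 − R$225,000) = R$79,500 ≥ R$74,000, so the exemption is fully phased out
  Base: R$543,000 − R$0 = R$543,000
  R$543,000 × 11% = R$59,730

R$108,120 > R$59,730, so the regular income tax governs.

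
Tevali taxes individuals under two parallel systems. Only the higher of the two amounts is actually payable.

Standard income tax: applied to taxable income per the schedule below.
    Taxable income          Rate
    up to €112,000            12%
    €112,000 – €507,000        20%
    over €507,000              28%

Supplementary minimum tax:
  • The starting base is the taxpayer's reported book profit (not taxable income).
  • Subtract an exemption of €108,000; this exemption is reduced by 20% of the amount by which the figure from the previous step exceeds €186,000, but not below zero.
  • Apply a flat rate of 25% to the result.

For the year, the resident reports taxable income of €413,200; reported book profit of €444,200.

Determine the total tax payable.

€96,960

Standard income tax:
  €112,000 × 12% = €13,440
  €301,200 × 20% = €60,240
  → €73,680

Supplementary minimum tax:
  Base (reported book profit): €444,200
  Exemption: €108,000 − 20% × (€444,200 − €186,000) = €108,000 − €51,640 = €56,360
  Base: €444,200 − €56,360 = €387,840
  €387,840 × 25% = €96,960

€96,960 > €73,680, so the supplementary minimum tax is the binding amount.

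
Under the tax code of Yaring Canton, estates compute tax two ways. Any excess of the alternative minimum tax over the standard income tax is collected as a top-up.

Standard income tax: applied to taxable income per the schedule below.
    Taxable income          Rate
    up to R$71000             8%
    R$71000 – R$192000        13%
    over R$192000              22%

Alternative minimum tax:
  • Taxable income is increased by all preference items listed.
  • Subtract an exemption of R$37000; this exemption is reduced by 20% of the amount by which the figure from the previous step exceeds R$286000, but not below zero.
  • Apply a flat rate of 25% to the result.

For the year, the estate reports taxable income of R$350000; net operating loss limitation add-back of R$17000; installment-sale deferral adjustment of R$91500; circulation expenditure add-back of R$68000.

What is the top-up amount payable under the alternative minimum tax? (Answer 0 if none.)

R$75455

Standard income tax:
  R$71000 × 8% = R$5680
  R$121000 × 13% = R$15730
  R$158000 × 22% = R$34760
  → R$56170

Alternative minimum tax:
  Adjusted income: R$350000 + R$17000 + R$91500 + R$68000 = R$526500
  Exemption: 20% × (R$526500 − R$286000) = R$48100 ≥ R$37000, so the exemption is fully phased out
  Base: R$526500 − R$0 = R$526500
  R$526500 × 25% = R$131625

Excess of alternative minimum tax over standard income tax: R$131625 − R$56170 = R$75455.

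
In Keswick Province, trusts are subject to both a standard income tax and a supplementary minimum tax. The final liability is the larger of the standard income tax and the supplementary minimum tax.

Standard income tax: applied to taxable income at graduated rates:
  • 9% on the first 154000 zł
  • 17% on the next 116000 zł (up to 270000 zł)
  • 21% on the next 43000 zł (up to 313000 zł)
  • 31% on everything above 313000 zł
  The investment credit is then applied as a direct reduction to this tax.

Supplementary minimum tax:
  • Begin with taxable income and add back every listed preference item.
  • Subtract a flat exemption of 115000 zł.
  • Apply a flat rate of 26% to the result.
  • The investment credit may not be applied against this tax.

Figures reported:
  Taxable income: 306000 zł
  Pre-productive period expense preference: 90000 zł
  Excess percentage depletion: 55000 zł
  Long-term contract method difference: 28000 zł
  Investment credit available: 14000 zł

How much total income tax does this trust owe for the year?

94640 zł

Supplementary minimum tax:
  Adjusted income: 306000 zł + 90000 zł + 55000 zł + 28000 zł = 479000 zł
  Less exemption 115000 zł → base 364000 zł
  364000 zł × 26% = 94640 zł

Standard income tax:
  154000 zł × 9% = 13860 zł
  116000 zł × 17% = 19720 zł
  36000 zł × 21% = 7560 zł
  → 41140 zł
  Less investment credit 14000 zł → 27140 zł

94640 zł > 27140 zł, so the supplementary minimum tax is the binding amount.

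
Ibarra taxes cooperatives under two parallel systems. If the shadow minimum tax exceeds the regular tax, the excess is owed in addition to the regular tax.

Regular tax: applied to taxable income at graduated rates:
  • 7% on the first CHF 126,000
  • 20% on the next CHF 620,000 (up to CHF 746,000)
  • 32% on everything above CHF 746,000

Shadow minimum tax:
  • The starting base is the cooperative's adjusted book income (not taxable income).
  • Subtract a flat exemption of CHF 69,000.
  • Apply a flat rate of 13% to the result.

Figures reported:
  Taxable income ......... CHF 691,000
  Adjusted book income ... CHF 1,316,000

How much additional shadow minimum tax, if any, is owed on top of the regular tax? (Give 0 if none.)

Shadow minimum tax:
  Base (adjusted book income): CHF 1,316,000
  Less exemption CHF 69,000 → base CHF 1,247,000
  CHF 1,247,000 × 13% = CHF 162,110

Regular tax:
  CHF 126,000 × 7% = CHF 8,820
  CHF 565,000 × 20% = CHF 113,000
  → CHF 121,820

Excess of shadow minimum tax over regular tax: CHF 162,110 − CHF 121,820 = CHF 40,290.

CHF 40,290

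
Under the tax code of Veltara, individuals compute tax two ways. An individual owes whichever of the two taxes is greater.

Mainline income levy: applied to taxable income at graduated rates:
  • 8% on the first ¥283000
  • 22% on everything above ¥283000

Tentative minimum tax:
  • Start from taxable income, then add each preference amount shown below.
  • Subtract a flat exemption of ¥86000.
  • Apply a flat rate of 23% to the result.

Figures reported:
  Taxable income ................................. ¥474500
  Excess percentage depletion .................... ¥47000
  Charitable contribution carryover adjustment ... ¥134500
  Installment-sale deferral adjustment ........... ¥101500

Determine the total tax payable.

¥154445

Tentative minimum tax:
  Adjusted income: ¥474500 + ¥47000 + ¥134500 + ¥101500 = ¥757500
  Less exemption ¥86000 → base ¥671500
  ¥671500 × 23% = ¥154445

Mainline income levy:
  ¥283000 × 8% = ¥22640
  ¥191500 × 22% = ¥42130
  → ¥64770

¥154445 > ¥64770, so the tentative minimum tax is the binding amount.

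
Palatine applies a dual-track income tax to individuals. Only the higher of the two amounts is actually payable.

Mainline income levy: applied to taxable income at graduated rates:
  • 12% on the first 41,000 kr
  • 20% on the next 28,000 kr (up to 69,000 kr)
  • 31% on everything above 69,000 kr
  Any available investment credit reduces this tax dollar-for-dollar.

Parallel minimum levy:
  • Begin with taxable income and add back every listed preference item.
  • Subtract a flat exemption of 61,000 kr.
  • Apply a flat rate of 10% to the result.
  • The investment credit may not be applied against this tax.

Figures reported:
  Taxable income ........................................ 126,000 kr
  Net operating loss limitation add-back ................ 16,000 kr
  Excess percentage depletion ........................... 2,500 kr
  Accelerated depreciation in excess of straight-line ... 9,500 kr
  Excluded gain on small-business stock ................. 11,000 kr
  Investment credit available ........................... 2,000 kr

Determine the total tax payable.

Parallel minimum levy:
  Adjusted income: 126,000 kr + 16,000 kr + 2,500 kr + 9,500 kr + 11,000 kr = 165,000 kr
  Less exemption 61,000 kr → base 104,000 kr
  104,000 kr × 10% = 10,400 kr

Mainline income levy:
  41,000 kr × 12% = 4,920 kr
  28,000 kr × 20% = 5,600 kr
  57,000 kr × 31% = 17,670 kr
  → 28,190 kr
  Less investment credit 2,000 kr → 26,190 kr

26,190 kr > 10,400 kr, so the mainline income levy governs.

26,190 kr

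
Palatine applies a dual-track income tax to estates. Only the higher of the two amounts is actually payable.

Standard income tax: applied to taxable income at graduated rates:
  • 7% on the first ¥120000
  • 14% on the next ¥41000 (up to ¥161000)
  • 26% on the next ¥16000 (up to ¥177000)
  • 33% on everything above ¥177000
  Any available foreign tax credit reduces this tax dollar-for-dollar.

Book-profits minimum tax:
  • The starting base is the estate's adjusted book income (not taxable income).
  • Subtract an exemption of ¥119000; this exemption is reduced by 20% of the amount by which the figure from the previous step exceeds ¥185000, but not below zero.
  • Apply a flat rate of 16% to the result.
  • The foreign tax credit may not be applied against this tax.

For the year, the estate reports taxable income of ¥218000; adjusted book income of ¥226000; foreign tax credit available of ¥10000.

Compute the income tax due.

¥21830

Standard income tax:
  ¥120000 × 7% = ¥8400
  ¥41000 × 14% = ¥5740
  ¥16000 × 26% = ¥4160
  ¥41000 × 33% = ¥13530
  → ¥31830
  Less foreign tax credit ¥10000 → ¥21830

Book-profits minimum tax:
  Base (adjusted book income): ¥226000
  Exemption: ¥119000 − 20% × (¥226000 − ¥185000) = ¥119000 − ¥8200 = ¥110800
  Base: ¥226000 − ¥110800 = ¥115200
  ¥115200 × 16% = ¥18432

¥21830 > ¥18432, so the standard income tax governs.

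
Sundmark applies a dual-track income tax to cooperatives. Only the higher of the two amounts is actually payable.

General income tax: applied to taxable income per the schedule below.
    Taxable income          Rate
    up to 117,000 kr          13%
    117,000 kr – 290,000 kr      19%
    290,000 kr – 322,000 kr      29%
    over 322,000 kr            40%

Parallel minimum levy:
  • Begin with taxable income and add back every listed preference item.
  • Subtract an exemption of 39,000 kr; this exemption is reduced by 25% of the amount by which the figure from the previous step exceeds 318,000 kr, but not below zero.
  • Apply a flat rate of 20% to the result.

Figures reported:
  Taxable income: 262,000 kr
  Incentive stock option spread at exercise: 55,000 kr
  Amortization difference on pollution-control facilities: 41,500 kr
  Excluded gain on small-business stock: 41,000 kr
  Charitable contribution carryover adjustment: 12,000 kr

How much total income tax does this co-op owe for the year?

79,175 kr

Parallel minimum levy:
  Adjusted income: 262,000 kr + 55,000 kr + 41,500 kr + 41,000 kr + 12,000 kr = 411,500 kr
  Exemption: 39,000 kr − 25% × (411,500 kr − 318,000 kr) = 39,000 kr − 23,375 kr = 15,625 kr
  Base: 411,500 kr − 15,625 kr = 395,875 kr
  395,875 kr × 20% = 79,175 kr

General income tax:
  117,000 kr × 13% = 15,210 kr
  145,000 kr × 19% = 27,550 kr
  → 42,760 kr

79,175 kr > 42,760 kr, so the parallel minimum levy is the binding amount.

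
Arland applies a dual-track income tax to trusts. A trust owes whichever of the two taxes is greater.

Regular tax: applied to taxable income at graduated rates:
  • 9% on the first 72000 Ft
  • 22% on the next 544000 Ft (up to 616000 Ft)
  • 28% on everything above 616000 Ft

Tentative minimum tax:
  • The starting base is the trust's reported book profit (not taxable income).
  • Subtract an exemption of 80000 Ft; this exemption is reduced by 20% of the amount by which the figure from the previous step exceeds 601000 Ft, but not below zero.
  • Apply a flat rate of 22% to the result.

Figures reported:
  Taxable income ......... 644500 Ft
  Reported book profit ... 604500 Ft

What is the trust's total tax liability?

Regular tax:
  72000 Ft × 9% = 6480 Ft
  544000 Ft × 22% = 119680 Ft
  28500 Ft × 28% = 7980 Ft
  → 134140 Ft

Tentative minimum tax:
  Base (reported book profit): 604500 Ft
  Exemption: 80000 Ft − 20% × (604500 Ft − 601000 Ft) = 80000 Ft − 700 Ft = 79300 Ft
  Base: 604500 Ft − 79300 Ft = 525200 Ft
  525200 Ft × 22% = 115544 Ft

134140 Ft > 115544 Ft, so the regular tax governs.

134140 Ft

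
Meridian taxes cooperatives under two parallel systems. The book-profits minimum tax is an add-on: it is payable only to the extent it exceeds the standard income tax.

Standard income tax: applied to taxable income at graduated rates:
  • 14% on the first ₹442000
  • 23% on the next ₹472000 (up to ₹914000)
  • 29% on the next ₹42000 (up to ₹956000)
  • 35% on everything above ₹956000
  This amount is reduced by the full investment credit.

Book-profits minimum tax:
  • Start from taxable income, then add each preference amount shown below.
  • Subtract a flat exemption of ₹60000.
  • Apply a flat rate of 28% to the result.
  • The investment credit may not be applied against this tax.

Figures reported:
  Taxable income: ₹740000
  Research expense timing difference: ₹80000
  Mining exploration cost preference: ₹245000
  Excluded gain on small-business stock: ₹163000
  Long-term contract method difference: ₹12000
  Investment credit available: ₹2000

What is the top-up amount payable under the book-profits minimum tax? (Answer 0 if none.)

Book-profits minimum tax:
  Adjusted income: ₹740000 + ₹80000 + ₹245000 + ₹163000 + ₹12000 = ₹1240000
  Less exemption ₹60000 → base ₹1180000
  ₹1180000 × 28% = ₹330400

Standard income tax:
  ₹442000 × 14% = ₹61880
  ₹298000 × 23% = ₹68540
  → ₹130420
  Less investment credit ₹2000 → ₹128420

Excess of book-profits minimum tax over standard income tax: ₹330400 − ₹128420 = ₹201980.

₹201980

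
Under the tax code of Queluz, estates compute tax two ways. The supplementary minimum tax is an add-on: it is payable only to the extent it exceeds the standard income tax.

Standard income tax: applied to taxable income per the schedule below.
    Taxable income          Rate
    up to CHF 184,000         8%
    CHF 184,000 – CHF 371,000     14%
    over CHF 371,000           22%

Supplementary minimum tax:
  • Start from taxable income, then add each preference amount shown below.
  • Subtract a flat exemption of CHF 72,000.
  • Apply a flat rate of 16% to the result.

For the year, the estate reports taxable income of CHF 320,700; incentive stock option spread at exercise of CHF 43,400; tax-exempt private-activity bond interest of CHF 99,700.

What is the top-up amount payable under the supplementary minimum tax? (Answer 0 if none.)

CHF 28,830

Standard income tax:
  CHF 184,000 × 8% = CHF 14,720
  CHF 136,700 × 14% = CHF 19,138
  → CHF 33,858

Supplementary minimum tax:
  Adjusted income: CHF 320,700 + CHF 43,400 + CHF 99,700 = CHF 463,800
  Less exemption CHF 72,000 → base CHF 391,800
  CHF 391,800 × 16% = CHF 62,688

Excess of supplementary minimum tax over standard income tax: CHF 62,688 − CHF 33,858 = CHF 28,830.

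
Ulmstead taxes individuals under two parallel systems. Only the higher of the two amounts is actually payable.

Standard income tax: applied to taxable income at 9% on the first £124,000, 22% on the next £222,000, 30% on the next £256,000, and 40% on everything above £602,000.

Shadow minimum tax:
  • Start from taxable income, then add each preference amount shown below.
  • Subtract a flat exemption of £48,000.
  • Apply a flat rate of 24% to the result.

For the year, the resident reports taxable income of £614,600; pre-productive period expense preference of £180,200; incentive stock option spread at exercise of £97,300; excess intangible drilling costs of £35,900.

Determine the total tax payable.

Standard income tax:
  £124,000 × 9% = £11,160
  £222,000 × 22% = £48,840
  £256,000 × 30% = £76,800
  £12,600 × 40% = £5,040
  → £141,840

Shadow minimum tax:
  Adjusted income: £614,600 + £180,200 + £97,300 + £35,900 = £928,000
  Less exemption £48,000 → base £880,000
  £880,000 × 24% = £211,200

£211,200 > £141,840, so the shadow minimum tax is the binding amount.

£211,200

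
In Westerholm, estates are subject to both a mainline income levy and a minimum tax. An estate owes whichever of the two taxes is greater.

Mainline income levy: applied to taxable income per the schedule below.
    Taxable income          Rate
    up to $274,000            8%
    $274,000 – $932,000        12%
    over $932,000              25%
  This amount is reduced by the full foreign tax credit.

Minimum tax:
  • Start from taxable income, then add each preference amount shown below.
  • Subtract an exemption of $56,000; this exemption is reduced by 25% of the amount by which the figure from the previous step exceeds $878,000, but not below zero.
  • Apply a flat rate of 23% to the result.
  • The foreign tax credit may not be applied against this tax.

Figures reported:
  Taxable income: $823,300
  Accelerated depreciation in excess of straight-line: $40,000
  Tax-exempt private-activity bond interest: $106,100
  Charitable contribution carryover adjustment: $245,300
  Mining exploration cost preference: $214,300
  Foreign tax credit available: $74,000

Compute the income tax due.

$328,670

Mainline income levy:
  $274,000 × 8% = $21,920
  $549,300 × 12% = $65,916
  → $87,836
  Less foreign tax credit $74,000 → $13,836

Minimum tax:
  Adjusted income: $823,300 + $40,000 + $106,100 + $245,300 + $214,300 = $1,429,000
  Exemption: 25% × ($1,429,000 − $878,000) = $137,750 ≥ $56,000, so the exemption is fully phased out
  Base: $1,429,000 − $0 = $1,429,000
  $1,429,000 × 23% = $328,670

$328,670 > $13,836, so the minimum tax is the binding amount.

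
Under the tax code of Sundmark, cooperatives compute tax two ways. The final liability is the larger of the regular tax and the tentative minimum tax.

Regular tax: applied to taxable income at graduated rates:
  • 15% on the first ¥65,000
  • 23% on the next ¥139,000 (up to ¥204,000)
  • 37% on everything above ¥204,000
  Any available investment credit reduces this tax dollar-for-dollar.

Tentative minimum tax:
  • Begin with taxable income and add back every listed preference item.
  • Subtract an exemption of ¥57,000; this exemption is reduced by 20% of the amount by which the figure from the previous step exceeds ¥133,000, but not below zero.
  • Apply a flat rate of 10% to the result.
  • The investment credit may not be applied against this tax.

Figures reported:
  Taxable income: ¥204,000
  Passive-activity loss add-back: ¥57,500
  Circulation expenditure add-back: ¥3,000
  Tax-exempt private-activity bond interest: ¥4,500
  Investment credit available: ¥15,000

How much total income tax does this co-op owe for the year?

Tentative minimum tax:
  Adjusted income: ¥204,000 + ¥57,500 + ¥3,000 + ¥4,500 = ¥269,000
  Exemption: ¥57,000 − 20% × (¥269,000 − ¥133,000) = ¥57,000 − ¥27,200 = ¥29,800
  Base: ¥269,000 − ¥29,800 = ¥239,200
  ¥239,200 × 10% = ¥23,920

Regular tax:
  ¥65,000 × 15% = ¥9,750
  ¥139,000 × 23% = ¥31,970
  → ¥41,720
  Less investment credit ¥15,000 → ¥26,720

¥26,720 > ¥23,920, so the regular tax governs.

¥26,720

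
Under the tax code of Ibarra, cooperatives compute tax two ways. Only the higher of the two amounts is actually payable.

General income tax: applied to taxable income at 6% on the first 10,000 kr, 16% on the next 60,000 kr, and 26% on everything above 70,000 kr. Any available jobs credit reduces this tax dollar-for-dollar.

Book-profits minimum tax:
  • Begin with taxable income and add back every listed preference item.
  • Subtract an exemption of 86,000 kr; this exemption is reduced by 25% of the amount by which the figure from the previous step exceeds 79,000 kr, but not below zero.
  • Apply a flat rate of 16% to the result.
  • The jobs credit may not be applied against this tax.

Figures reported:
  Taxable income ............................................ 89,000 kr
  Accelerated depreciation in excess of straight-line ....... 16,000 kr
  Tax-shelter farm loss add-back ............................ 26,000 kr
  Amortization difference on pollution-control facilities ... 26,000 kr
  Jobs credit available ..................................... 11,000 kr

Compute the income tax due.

14,480 kr

Book-profits minimum tax:
  Adjusted income: 89,000 kr + 16,000 kr + 26,000 kr + 26,000 kr = 157,000 kr
  Exemption: 86,000 kr − 25% × (157,000 kr − 79,000 kr) = 86,000 kr − 19,500 kr = 66,500 kr
  Base: 157,000 kr − 66,500 kr = 90,500 kr
  90,500 kr × 16% = 14,480 kr

General income tax:
  10,000 kr × 6% = 600 kr
  60,000 kr × 16% = 9,600 kr
  19,000 kr × 26% = 4,940 kr
  → 15,140 kr
  Less jobs credit 11,000 kr → 4,140 kr

14,480 kr > 4,140 kr, so the book-profits minimum tax is the binding amount.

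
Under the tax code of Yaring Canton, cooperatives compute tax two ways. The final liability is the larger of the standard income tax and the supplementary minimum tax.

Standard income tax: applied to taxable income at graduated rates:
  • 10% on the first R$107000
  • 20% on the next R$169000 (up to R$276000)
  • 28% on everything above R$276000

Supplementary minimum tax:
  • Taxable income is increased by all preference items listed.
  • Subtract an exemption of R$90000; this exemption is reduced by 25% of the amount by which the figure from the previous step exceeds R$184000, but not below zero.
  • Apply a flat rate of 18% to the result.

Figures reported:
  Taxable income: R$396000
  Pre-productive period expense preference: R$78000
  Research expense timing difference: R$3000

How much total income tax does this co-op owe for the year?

Standard income tax:
  R$107000 × 10% = R$10700
  R$169000 × 20% = R$33800
  R$120000 × 28% = R$33600
  → R$78100

Supplementary minimum tax:
  Adjusted income: R$396000 + R$78000 + R$3000 = R$477000
  Exemption: R$90000 − 25% × (R$477000 − R$184000) = R$90000 − R$73250 = R$16750
  Base: R$477000 − R$16750 = R$460250
  R$460250 × 18% = R$82845

R$82845 > R$78100, so the supplementary minimum tax is the binding amount.

R$82845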